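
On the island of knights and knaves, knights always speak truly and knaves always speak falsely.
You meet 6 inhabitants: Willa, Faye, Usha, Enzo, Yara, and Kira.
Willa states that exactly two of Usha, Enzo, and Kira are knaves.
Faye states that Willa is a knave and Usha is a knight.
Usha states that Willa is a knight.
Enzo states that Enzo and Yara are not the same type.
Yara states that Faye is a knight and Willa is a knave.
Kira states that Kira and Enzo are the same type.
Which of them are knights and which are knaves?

Since Willa is a knave, "exactly two of Usha, Enzo, and Kira are knaves" needs to be False, which holds.
Faye is a knave, and the claim "Willa is a knave and Usha is a knight" is indeed False.
Usha (knave): "Willa is a knight" — False. ✓
Enzo is a knight; "Enzo and Yara are not the same type" is True, as required.
Yara is a knave; "Faye is a knight and Willa is a knave" is False, as required.
Kira is a knight, and the claim "Kira and Enzo are the same type" is indeed True.

Willa is a knave, Faye is a knave, Usha is a knave, Enzo is a knight, Yara is a knave, and Kira is a knight.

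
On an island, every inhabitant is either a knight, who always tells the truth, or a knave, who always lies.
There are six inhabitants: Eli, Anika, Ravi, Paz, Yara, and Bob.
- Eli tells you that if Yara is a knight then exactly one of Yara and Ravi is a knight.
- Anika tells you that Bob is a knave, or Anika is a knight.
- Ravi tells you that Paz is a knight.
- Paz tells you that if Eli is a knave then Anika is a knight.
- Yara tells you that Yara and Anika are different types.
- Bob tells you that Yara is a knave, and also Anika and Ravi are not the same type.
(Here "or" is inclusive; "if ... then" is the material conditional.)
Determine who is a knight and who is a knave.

Eli is a knight, so "if Yara is a knight then exactly one of Yara and Ravi is a knight" must be True — and it is.
As a knave, Anika's statement "Bob is a knave, or Anika is a knight" should be false; it is.
Since Ravi is a knight, "Paz is a knight" needs to be True, which holds.
Paz (knight): "if Eli is a knave then Anika is a knight" — True. ✓
Yara is a knave, so "Yara and Anika are different types" must be false — and it is.
Bob is a knight, and the claim "Yara is a knave, and also Anika and Ravi are not the same type" is indeed True.

Eli is a knight, Anika is a knave, Ravi is a knight, Paz is a knight, Yara is a knave, and Bob is a knight.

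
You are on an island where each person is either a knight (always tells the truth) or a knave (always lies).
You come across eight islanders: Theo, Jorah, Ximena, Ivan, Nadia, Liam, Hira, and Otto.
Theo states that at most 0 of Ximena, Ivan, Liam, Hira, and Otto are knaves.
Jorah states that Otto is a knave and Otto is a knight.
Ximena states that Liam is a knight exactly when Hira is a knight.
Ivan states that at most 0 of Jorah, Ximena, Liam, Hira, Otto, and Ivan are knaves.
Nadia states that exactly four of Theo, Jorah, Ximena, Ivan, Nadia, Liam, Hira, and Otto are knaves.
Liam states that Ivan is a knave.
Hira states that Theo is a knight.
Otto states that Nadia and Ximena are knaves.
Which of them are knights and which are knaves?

Theo (knave): "at most 0 of Ximena, Ivan, Liam, Hira, and Otto are knaves" — false. ✓
As a knave, Jorah's statement "Otto is a knave and Otto is a knight" should be false; it is.
Ximena is a knave; "Liam is a knight exactly when Hira is a knight" is false, as required.
Ivan is a knave; "at most 0 of Jorah, Ximena, Liam, Hira, Otto, and Ivan are knaves" is false, as required.
Nadia is a knave; "exactly four of Theo, Jorah, Ximena, Ivan, Nadia, Liam, Hira, and Otto are knaves" is false, as required.
Since Liam is a knight, "Ivan is a knave" needs to be True, which holds.
Hira is a knave, so "Theo is a knight" must be false — and it is.
Since Otto is a knight, "Nadia and Ximena are knaves" needs to be True, which holds.

Theo is a knave, Jorah is a knave, Ximena is a knave, Ivan is a knave, Nadia is a knave, Liam is a knight, Hira is a knave, and Otto is a knight.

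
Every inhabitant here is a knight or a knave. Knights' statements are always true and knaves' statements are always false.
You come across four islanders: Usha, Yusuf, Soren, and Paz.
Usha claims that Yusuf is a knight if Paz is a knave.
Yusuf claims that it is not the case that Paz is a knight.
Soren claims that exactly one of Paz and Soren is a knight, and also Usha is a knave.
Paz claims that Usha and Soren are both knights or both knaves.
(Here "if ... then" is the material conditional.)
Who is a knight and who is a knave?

Usha is a knight, and the claim "Yusuf is a knight if Paz is a knave" is indeed true.
Yusuf (knight): "it is not the case that Paz is a knight" — true. ✓
As a knave, Soren's statement "exactly one of Paz and Soren is a knight, and also Usha is a knave" should be false; it is.
As a knave, Paz's statement "Usha and Soren are both knights or both knaves" should be false; it is.

Knights: Usha and Yusuf. Knaves: Soren and Paz.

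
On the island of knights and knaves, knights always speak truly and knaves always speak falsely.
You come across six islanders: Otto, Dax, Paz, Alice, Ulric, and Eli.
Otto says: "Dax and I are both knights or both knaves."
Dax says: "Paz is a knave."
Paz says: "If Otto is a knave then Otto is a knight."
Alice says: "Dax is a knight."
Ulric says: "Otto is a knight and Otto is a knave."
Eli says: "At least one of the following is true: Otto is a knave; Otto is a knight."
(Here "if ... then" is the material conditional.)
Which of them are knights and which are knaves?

Otto is a knave, Dax is a knight, Paz is a knave, Alice is a knight, Ulric is a knave, and Eli is a knight.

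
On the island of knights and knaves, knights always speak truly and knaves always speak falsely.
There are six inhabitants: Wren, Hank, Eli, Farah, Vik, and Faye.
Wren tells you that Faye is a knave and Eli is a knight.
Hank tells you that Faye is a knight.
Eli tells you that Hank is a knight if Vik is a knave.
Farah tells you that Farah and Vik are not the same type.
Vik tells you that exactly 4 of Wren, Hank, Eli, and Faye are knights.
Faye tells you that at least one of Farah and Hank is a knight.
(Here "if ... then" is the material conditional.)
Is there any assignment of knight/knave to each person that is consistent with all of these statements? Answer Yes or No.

Yes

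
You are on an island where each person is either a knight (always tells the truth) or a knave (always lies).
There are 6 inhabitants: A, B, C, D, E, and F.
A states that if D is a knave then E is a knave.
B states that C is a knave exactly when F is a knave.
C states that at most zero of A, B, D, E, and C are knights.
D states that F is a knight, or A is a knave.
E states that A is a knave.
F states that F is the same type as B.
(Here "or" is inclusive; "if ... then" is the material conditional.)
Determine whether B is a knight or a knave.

B is a knight.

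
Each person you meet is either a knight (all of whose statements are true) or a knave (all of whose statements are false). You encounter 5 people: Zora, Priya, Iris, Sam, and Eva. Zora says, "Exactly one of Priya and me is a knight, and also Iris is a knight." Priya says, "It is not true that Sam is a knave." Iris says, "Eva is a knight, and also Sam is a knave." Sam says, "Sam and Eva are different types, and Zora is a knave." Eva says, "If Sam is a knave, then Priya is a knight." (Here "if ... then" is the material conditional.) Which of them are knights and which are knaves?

Zora is a knave, Priya is a knave, Iris is a knave, Sam is a knave, and Eva is a knave.

Suppose Zora is a knight. Then Zora's statement "exactly one of Priya and me is a knight, and also Iris is a knight" would have to be true. Checking the 16 ways to assign the others, none is consistent with every speaker.
(For instance, with Priya=knave, Iris=knave, Sam=knave, Eva=knave, Zora's claim "exactly one of Priya and me is a knight, and also Iris is a knight" comes out false where it would need to be true.)
So Zora must be a knave, making "exactly one of Priya and me is a knight, and also Iris is a knight" false. Taking Zora=knave, Priya=knave, Iris=knave, Sam=knave, Eva=knave, each remaining statement checks out:
  Priya (knave): "it is not true that Sam is a knave" — false. ✓
  Iris (knave): "Eva is a knight, and also Sam is a knave" — false. ✓
  Sam (knave): "Sam and Eva are different types, and Zora is a knave" — false. ✓
  Eva (knave): "if Sam is a knave, then Priya is a knight" — false. ✓
This is the unique consistent assignment.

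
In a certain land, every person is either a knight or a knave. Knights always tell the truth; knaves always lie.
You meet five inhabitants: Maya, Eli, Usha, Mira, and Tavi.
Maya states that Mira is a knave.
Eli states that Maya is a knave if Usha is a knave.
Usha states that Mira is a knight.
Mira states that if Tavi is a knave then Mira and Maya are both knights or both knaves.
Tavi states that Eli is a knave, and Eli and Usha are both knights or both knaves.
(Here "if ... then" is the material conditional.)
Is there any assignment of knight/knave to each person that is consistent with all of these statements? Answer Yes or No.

No

Checking all 32 assignments, each has at least one speaker whose statement's truth value contradicts their type.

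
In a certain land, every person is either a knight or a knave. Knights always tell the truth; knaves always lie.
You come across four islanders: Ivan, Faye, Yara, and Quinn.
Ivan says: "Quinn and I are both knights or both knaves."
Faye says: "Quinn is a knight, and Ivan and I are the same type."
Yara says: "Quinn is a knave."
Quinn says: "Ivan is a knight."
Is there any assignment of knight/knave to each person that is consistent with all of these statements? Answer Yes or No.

Yes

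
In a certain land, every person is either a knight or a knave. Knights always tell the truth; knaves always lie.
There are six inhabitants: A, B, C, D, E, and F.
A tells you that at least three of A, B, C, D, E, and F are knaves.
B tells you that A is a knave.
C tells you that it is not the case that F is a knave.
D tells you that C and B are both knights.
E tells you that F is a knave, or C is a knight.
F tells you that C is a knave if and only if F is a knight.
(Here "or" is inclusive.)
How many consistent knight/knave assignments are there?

Consistent assignments:
  A=knight, B=knave, C=knave, D=knave, E=knight, F=knave

1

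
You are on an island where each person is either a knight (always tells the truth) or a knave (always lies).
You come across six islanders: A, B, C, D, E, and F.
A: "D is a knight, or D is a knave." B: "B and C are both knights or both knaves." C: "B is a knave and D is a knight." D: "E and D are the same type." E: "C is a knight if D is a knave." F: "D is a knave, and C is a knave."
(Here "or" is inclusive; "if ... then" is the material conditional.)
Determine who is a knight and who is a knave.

A is a knight, and the claim "D is a knight, or D is a knave" is indeed True.
B (knave): "B and C are both knights or both knaves" — false. ✓
C is a knight; "B is a knave and D is a knight" is True, as required.
D (knight): "E and D are the same type" — True. ✓
As a knight, E's statement "C is a knight if D is a knave" should be True; it is.
Since F is a knave, "D is a knave, and C is a knave" needs to be false, which holds.

Knights: A, C, D, and E. Knaves: B and F.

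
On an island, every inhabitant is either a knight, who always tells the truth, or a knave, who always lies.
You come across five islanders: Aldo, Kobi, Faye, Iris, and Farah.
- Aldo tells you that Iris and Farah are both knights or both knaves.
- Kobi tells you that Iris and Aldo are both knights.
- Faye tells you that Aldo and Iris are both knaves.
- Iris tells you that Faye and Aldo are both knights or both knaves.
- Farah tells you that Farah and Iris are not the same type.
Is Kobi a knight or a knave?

Kobi is a knave.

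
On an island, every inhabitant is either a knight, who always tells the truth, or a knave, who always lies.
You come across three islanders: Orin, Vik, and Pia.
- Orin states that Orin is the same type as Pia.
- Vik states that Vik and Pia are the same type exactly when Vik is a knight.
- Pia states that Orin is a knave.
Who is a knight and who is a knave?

Knights: Vik and Pia. Knaves: Orin.

As a knave, Orin's statement "Orin is the same type as Pia" should be false; it is.
Vik is a knight; "Vik and Pia are the same type exactly when Vik is a knight" is true, as required.
Pia is a knight, and the claim "Orin is a knave" is indeed true.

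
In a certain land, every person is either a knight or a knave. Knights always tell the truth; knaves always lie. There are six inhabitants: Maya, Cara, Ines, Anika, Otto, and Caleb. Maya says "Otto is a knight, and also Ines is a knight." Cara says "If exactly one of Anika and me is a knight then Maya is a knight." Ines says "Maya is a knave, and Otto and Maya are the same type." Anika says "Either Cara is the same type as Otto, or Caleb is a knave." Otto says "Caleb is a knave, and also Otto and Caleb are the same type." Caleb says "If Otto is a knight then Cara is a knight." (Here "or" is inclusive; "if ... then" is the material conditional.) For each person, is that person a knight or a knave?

Knights: Ines, Anika, and Caleb. Knaves: Maya, Cara, and Otto.

As a knave, Maya's statement "Otto is a knight, and also Ines is a knight" should be False; it is.
Cara is a knave, and the claim "if exactly one of Anika and me is a knight then Maya is a knight" is indeed False.
Ines (knight): "Maya is a knave, and Otto and Maya are the same type" — true. ✓
As a knight, Anika's statement "either Cara is the same type as Otto, or Caleb is a knave" should be true; it is.
Otto is a knave, and the claim "Caleb is a knave, and also Otto and Caleb are the same type" is indeed False.
Caleb is a knight; "if Otto is a knight then Cara is a knight" is true, as required.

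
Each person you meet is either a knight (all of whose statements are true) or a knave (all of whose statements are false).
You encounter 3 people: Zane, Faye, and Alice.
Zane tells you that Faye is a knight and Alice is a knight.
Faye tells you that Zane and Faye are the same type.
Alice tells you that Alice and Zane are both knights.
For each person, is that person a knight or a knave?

As a knight, Zane's statement "Faye is a knight and Alice is a knight" should be true; it is.
Faye is a knight, so "Zane and Faye are the same type" must be true — and it is.
Alice (knight): "Alice and Zane are both knights" — true. ✓

Zane is a knight, Faye is a knight, and Alice is a knight.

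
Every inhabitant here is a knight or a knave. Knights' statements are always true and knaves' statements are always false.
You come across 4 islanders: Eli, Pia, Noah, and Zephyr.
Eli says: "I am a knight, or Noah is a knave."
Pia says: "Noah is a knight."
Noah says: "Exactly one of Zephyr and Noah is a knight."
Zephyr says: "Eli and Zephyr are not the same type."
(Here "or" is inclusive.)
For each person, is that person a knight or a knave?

Knights: Pia and Noah. Knaves: Eli and Zephyr.

Eli is a knave, and the claim "I am a knight, or Noah is a knave" is indeed False.
Since Pia is a knight, "Noah is a knight" needs to be True, which holds.
Noah is a knight, and the claim "exactly one of Zephyr and Noah is a knight" is indeed True.
Zephyr is a knave, and the claim "Eli and Zephyr are not the same type" is indeed False.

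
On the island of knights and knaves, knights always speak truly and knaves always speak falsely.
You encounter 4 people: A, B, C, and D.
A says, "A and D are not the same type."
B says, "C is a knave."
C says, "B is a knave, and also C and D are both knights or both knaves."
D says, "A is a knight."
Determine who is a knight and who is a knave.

A is a knave, and the claim "A and D are not the same type" is indeed False.
B is a knight; "C is a knave" is True, as required.
C is a knave, so "B is a knave, and also C and D are both knights or both knaves" must be False — and it is.
Since D is a knave, "A is a knight" needs to be False, which holds.

A is a knave, B is a knight, C is a knave, and D is a knave.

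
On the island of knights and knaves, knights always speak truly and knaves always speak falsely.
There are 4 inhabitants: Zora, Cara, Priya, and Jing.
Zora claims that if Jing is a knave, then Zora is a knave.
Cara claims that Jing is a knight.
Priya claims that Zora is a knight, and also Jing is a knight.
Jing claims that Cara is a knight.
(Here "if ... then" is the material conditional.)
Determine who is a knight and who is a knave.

Zora is a knight, Cara is a knight, Priya is a knight, and Jing is a knight.

Since Zora is a knight, "if Jing is a knave, then Zora is a knave" needs to be True, which holds.
Since Cara is a knight, "Jing is a knight" needs to be True, which holds.
Priya (knight): "Zora is a knight, and also Jing is a knight" — True. ✓
Jing (knight): "Cara is a knight" — True. ✓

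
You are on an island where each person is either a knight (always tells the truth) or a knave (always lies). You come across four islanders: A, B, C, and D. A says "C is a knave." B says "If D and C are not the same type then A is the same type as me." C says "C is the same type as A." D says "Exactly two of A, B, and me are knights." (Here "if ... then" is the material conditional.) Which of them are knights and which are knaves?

A is a knight, B is a knave, C is a knave, and D is a knight.

A is a knight; "C is a knave" is true, as required.
B is a knave, and the claim "if D and C are not the same type then A is the same type as me" is indeed false.
C (knave): "C is the same type as A" — false. ✓
D is a knight; "exactly two of A, B, and me are knights" is true, as required.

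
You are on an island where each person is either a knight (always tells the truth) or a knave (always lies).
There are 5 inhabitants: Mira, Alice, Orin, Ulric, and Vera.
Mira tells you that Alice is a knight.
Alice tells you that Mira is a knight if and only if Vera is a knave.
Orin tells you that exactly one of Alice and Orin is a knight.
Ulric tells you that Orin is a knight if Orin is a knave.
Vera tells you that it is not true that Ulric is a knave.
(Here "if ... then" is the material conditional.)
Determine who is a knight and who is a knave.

Mira is a knave, Alice is a knave, Orin is a knave, Ulric is a knave, and Vera is a knave.

Mira is a knave; "Alice is a knight" is false, as required.
Alice is a knave, and the claim "Mira is a knight if and only if Vera is a knave" is indeed false.
Orin is a knave, and the claim "exactly one of Alice and Orin is a knight" is indeed false.
As a knave, Ulric's statement "Orin is a knight if Orin is a knave" should be false; it is.
Vera is a knave; "it is not true that Ulric is a knave" is false, as required.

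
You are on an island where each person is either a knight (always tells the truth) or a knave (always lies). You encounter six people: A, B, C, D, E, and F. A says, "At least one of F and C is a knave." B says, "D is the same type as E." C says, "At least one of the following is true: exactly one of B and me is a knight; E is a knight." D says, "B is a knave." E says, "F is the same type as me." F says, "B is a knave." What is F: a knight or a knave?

Consistent assignments: {A=knight, B=knave, C=knave, D=knight, E=knave, F=knight}; {A=knave, B=knave, C=knight, D=knight, E=knave, F=knight}
In every consistent assignment, F is a knight.

F is a knight.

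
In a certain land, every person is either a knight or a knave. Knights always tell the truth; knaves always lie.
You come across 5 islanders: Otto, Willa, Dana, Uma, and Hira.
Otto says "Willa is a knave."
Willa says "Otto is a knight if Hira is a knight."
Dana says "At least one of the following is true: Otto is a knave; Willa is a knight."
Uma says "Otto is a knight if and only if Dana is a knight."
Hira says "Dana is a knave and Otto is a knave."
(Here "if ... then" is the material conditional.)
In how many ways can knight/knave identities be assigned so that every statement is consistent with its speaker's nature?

1

Consistent assignments:
  Otto=knave, Willa=knight, Dana=knight, Uma=knave, Hira=knave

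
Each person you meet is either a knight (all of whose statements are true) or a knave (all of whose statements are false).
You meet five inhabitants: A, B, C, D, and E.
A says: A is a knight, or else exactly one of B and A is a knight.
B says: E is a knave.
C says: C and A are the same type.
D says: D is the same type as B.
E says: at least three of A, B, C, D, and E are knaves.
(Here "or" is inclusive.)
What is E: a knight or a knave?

Consistent assignments: {A=knight, B=knight, C=knight, D=knight, E=knave}; {A=knight, B=knight, C=knight, D=knave, E=knave}; {A=knight, B=knight, C=knave, D=knight, E=knave}
In every consistent assignment, E is a knave.

E is a knave.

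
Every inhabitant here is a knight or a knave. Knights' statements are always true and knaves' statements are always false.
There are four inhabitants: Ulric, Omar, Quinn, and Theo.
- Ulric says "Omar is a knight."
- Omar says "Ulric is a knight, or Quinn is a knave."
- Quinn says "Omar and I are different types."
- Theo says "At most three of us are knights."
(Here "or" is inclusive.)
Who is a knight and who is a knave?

Ulric is a knave, and the claim "Omar is a knight" is indeed false.
Omar is a knave, and the claim "Ulric is a knight, or Quinn is a knave" is indeed false.
Quinn is a knight, and the claim "Omar and I are different types" is indeed true.
Since Theo is a knight, "at most three of us are knights" needs to be true, which holds.

Ulric is a knave, Omar is a knave, Quinn is a knight, and Theo is a knight.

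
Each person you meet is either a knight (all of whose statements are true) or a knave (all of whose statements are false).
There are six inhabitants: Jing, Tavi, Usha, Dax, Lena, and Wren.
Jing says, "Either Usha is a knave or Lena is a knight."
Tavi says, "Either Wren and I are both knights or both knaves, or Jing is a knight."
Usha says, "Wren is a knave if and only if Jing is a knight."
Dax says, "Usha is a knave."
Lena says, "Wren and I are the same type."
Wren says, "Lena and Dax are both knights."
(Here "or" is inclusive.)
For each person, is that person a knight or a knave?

Knights: Jing, Tavi, Dax, Lena, and Wren. Knaves: Usha.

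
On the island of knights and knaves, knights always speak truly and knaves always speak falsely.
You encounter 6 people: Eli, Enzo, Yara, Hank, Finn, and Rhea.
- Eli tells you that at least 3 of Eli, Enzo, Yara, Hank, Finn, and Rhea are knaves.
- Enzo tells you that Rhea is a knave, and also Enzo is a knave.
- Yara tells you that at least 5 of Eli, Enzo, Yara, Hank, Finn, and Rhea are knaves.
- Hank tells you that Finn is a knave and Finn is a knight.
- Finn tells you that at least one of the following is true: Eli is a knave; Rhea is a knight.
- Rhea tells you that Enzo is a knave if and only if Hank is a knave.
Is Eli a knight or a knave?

Eli is a knight.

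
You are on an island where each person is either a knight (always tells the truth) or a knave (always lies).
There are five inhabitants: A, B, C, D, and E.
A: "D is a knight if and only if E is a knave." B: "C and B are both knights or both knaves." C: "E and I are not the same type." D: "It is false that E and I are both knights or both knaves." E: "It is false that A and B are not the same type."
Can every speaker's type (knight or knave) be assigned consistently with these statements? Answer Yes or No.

One consistent assignment: A=knight, B=knave, C=knight, D=knight, E=knave.

Yes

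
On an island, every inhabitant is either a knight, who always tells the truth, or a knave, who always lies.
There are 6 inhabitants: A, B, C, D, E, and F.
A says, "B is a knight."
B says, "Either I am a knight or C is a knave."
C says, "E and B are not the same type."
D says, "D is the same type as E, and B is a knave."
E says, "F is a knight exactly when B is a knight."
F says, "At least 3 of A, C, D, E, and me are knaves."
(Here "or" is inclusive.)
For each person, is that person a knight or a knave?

A is a knave, B is a knave, C is a knight, D is a knight, E is a knight, and F is a knave.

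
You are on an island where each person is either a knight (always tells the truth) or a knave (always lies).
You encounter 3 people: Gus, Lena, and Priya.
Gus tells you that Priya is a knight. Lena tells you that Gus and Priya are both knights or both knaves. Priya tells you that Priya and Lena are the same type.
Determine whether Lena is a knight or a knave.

Consistent assignments: {Gus=knight, Lena=knight, Priya=knight}; {Gus=knave, Lena=knight, Priya=knave}
In every consistent assignment, Lena is a knight.

Lena is a knight.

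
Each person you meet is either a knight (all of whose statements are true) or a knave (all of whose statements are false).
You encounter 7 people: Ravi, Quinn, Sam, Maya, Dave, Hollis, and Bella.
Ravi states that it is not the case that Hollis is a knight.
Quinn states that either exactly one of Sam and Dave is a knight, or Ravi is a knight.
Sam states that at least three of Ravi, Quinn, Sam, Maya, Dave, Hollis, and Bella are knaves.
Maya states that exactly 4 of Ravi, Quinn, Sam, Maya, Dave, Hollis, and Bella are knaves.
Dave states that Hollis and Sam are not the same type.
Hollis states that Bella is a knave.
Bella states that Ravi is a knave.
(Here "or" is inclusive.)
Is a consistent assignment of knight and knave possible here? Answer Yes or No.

No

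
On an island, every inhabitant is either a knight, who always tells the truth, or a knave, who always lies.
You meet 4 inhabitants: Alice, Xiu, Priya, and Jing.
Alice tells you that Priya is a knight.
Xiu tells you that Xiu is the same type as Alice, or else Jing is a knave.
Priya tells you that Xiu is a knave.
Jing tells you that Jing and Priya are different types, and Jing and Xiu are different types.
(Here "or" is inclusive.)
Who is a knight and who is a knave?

Alice is a knave, Xiu is a knight, Priya is a knave, and Jing is a knave.

Suppose Alice is a knight. Then Alice's statement "Priya is a knight" would have to be true. Checking the 8 ways to assign the others, none is consistent with every speaker.
(For instance, with Xiu=knight, Priya=knave, Jing=knave, Alice's claim "Priya is a knight" comes out false where it would need to be true.)
So Alice must be a knave, making "Priya is a knight" false. Taking Alice=knave, Xiu=knight, Priya=knave, Jing=knave, each remaining statement checks out:
  Xiu (knight): "Xiu is the same type as Alice, or else Jing is a knave" — true. ✓
  Priya (knave): "Xiu is a knave" — false. ✓
  Jing (knave): "Jing and Priya are different types, and Jing and Xiu are different types" — false. ✓
This is the unique consistent assignment.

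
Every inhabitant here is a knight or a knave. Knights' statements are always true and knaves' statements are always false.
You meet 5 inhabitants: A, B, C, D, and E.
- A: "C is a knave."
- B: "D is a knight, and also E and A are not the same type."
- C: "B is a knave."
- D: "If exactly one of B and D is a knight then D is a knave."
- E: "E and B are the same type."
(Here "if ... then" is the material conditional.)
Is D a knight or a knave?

D is a knight.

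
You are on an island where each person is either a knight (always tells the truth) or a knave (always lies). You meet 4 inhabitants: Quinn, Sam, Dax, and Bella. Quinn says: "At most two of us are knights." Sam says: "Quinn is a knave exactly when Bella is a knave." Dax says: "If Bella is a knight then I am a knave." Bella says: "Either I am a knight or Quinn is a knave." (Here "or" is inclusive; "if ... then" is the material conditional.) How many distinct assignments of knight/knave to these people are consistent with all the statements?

1

Consistent assignments:
  Quinn=knight, Sam=knave, Dax=knight, Bella=knave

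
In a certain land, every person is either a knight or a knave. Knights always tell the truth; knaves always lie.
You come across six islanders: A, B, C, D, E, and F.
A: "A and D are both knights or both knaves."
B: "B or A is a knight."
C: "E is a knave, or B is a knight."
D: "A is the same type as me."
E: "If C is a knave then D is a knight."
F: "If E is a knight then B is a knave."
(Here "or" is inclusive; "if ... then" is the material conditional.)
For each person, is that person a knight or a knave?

A is a knight, B is a knight, C is a knight, D is a knight, E is a knight, and F is a knave.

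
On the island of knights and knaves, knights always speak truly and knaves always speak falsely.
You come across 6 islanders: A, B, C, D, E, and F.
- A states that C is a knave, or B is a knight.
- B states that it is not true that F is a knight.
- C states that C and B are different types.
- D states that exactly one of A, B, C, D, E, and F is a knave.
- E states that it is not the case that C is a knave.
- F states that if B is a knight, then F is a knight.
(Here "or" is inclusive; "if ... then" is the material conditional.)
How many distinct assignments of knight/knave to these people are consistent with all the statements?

2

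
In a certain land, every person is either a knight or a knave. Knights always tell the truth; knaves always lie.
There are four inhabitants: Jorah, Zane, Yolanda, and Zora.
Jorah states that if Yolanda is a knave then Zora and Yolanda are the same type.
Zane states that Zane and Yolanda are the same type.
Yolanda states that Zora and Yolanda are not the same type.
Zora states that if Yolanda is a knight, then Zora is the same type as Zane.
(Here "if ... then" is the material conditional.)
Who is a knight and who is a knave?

Suppose Jorah is a knave. Then Jorah's statement "if Yolanda is a knave then Zora and Yolanda are the same type" would have to be false. Checking the 8 ways to assign the others, none is consistent with every speaker.
(For instance, with Zane=knight, Yolanda=knight, Zora=knave, Jorah's claim "if Yolanda is a knave then Zora and Yolanda are the same type" comes out true where it would need to be false.)
So Jorah must be a knight, making "if Yolanda is a knave then Zora and Yolanda are the same type" true. Taking Jorah=knight, Zane=knight, Yolanda=knight, Zora=knave, each remaining statement checks out:
  Zane (knight): "Zane and Yolanda are the same type" — true. ✓
  Yolanda (knight): "Zora and Yolanda are not the same type" — true. ✓
  Zora (knave): "if Yolanda is a knight, then Zora is the same type as Zane" — false. ✓
This is the unique consistent assignment.

Jorah is a knight, Zane is a knight, Yolanda is a knight, and Zora is a knave.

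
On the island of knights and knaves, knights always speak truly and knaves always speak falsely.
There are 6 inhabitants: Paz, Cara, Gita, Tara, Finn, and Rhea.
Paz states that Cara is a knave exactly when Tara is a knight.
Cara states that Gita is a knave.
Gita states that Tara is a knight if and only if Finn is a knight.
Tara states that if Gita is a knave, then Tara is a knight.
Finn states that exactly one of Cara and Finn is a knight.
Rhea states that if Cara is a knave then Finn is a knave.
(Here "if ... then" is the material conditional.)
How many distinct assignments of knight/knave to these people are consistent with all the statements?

1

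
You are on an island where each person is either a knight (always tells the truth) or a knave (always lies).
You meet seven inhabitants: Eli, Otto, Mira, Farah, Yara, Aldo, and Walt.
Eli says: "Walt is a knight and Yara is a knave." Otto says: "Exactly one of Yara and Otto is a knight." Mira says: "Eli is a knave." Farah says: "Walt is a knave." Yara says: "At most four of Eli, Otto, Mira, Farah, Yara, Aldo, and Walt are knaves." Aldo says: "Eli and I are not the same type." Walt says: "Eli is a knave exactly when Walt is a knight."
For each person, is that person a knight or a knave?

As a knave, Eli's statement "Walt is a knight and Yara is a knave" should be False; it is.
Otto (knave): "exactly one of Yara and Otto is a knight" — False. ✓
As a knight, Mira's statement "Eli is a knave" should be true; it is.
Farah is a knight, so "Walt is a knave" must be true — and it is.
Yara is a knave, and the claim "at most four of Eli, Otto, Mira, Farah, Yara, Aldo, and Walt are knaves" is indeed False.
Aldo is a knave, so "Eli and I are not the same type" must be False — and it is.
Since Walt is a knave, "Eli is a knave exactly when Walt is a knight" needs to be False, which holds.

Eli is a knave, Otto is a knave, Mira is a knight, Farah is a knight, Yara is a knave, Aldo is a knave, and Walt is a knave.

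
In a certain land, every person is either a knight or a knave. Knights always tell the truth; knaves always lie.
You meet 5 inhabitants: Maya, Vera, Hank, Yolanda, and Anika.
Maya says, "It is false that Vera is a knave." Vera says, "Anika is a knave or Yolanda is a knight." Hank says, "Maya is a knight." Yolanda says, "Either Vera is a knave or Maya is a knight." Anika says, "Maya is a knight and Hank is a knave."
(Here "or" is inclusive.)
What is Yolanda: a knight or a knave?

Yolanda is a knight.

Consistent assignments: {Maya=knight, Vera=knight, Hank=knight, Yolanda=knight, Anika=knave}
In every consistent assignment, Yolanda is a knight.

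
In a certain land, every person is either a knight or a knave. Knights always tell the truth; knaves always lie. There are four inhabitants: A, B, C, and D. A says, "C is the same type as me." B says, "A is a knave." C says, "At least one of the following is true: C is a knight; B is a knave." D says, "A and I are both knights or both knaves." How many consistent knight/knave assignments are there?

Consistent assignments:
  A=knight, B=knave, C=knight, D=knight
  A=knight, B=knave, C=knight, D=knave

2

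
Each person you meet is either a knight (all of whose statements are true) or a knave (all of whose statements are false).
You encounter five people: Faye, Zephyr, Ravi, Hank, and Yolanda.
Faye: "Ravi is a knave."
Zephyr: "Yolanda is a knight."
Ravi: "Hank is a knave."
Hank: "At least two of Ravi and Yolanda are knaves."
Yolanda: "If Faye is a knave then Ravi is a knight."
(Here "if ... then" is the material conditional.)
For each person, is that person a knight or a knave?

Suppose Faye is a knight. Then Faye's statement "Ravi is a knave" would have to be true. Checking the 16 ways to assign the others, none is consistent with every speaker.
(For instance, with Zephyr=knight, Ravi=knight, Hank=knave, Yolanda=knight, Faye's claim "Ravi is a knave" comes out false where it would need to be true.)
So Faye must be a knave, making "Ravi is a knave" false. Taking Faye=knave, Zephyr=knight, Ravi=knight, Hank=knave, Yolanda=knight, each remaining statement checks out:
  Zephyr (knight): "Yolanda is a knight" — true. ✓
  Ravi (knight): "Hank is a knave" — true. ✓
  Hank (knave): "at least two of Ravi and Yolanda are knaves" — false. ✓
  Yolanda (knight): "if Faye is a knave then Ravi is a knight" — true. ✓
This is the unique consistent assignment.

Knights: Zephyr, Ravi, and Yolanda. Knaves: Faye and Hank.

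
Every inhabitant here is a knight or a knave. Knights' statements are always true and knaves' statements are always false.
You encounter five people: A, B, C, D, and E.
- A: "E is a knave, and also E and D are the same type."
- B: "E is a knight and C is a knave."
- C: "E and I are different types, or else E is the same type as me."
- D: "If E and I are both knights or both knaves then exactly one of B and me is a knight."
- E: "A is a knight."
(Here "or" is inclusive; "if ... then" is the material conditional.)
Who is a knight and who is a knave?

A is a knave, B is a knave, C is a knight, D is a knight, and E is a knave.

A is a knave, and the claim "E is a knave, and also E and D are the same type" is indeed False.
B (knave): "E is a knight and C is a knave" — False. ✓
C is a knight, and the claim "E and I are different types, or else E is the same type as me" is indeed true.
D is a knight; "if E and I are both knights or both knaves then exactly one of B and me is a knight" is true, as required.
As a knave, E's statement "A is a knight" should be False; it is.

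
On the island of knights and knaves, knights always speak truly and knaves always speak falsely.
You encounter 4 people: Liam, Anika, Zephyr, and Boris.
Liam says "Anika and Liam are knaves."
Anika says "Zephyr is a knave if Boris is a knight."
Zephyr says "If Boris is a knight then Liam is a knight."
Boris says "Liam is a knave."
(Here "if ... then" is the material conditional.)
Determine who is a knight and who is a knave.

Liam is a knave, Anika is a knight, Zephyr is a knave, and Boris is a knight.

Liam is a knave, and the claim "Anika and Liam are knaves" is indeed False.
Since Anika is a knight, "Zephyr is a knave if Boris is a knight" needs to be true, which holds.
As a knave, Zephyr's statement "if Boris is a knight then Liam is a knight" should be False; it is.
As a knight, Boris's statement "Liam is a knave" should be true; it is.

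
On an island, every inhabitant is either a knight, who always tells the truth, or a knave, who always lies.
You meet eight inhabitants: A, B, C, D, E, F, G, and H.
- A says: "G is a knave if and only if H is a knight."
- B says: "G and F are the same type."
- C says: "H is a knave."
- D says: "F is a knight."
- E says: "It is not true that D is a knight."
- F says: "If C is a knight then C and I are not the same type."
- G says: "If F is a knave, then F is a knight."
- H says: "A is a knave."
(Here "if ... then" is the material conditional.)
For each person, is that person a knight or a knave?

A is a knave, so "G is a knave if and only if H is a knight" must be false — and it is.
As a knight, B's statement "G and F are the same type" should be true; it is.
Since C is a knave, "H is a knave" needs to be false, which holds.
D (knight): "F is a knight" — true. ✓
E is a knave, so "it is not true that D is a knight" must be false — and it is.
As a knight, F's statement "if C is a knight then C and I are not the same type" should be true; it is.
G is a knight, and the claim "if F is a knave, then F is a knight" is indeed true.
H (knight): "A is a knave" — true. ✓

A is a knave, B is a knight, C is a knave, D is a knight, E is a knave, F is a knight, G is a knight, and H is a knight.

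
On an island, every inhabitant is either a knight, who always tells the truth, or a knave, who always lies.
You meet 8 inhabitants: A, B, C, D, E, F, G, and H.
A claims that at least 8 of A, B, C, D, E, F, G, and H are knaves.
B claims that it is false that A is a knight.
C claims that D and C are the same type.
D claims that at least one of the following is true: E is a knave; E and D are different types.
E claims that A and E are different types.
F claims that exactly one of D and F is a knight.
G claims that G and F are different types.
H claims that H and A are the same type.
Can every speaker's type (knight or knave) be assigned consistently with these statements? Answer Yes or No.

No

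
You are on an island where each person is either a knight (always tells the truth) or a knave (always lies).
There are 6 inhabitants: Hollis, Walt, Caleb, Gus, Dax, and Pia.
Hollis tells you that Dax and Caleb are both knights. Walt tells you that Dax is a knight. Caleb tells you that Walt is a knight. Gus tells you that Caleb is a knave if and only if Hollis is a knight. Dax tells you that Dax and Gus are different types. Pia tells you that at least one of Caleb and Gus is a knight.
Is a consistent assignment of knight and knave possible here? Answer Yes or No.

One consistent assignment: Hollis=knight, Walt=knight, Caleb=knight, Gus=knave, Dax=knight, Pia=knight.

Yes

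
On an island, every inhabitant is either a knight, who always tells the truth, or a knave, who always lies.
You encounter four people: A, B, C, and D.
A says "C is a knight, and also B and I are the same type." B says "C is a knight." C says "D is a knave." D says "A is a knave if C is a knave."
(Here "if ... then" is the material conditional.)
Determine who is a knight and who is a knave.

A is a knave, B is a knave, C is a knave, and D is a knight.

Suppose A is a knight. Then A's statement "C is a knight, and also B and I are the same type" would have to be true. Checking the 8 ways to assign the others, none is consistent with every speaker.
(For instance, with B=knave, C=knave, D=knight, A's claim "C is a knight, and also B and I are the same type" comes out false where it would need to be true.)
So A must be a knave, making "C is a knight, and also B and I are the same type" false. Taking A=knave, B=knave, C=knave, D=knight, each remaining statement checks out:
  B (knave): "C is a knight" — false. ✓
  C (knave): "D is a knave" — false. ✓
  D (knight): "A is a knave if C is a knave" — true. ✓
This is the unique consistent assignment.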